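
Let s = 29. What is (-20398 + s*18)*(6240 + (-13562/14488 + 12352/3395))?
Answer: -762886334389617/6148345 ≈ -1.2408e+8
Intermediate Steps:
(-20398 + s*18)*(6240 + (-13562/14488 + 12352/3395)) = (-20398 + 29*18)*(6240 + (-13562/14488 + 12352/3395)) = (-20398 + 522)*(6240 + (-13562*1/14488 + 12352*(1/3395))) = -19876*(6240 + (-6781/7244 + 12352/3395)) = -19876*(6240 + 66456393/24593380) = -19876*153529147593/24593380 = -762886334389617/6148345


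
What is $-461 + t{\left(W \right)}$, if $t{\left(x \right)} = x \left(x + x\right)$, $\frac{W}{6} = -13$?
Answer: $11707$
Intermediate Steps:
$W = -78$ ($W = 6 \left(-13\right) = -78$)
$t{\left(x \right)} = 2 x^{2}$ ($t{\left(x \right)} = x 2 x = 2 x^{2}$)
$-461 + t{\left(W \right)} = -461 + 2 \left(-78\right)^{2} = -461 + 2 \cdot 6084 = -461 + 12168 = 11707$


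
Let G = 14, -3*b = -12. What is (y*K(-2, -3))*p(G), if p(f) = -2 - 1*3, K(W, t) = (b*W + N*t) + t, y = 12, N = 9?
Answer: 2280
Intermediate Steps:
b = 4 (b = -⅓*(-12) = 4)
K(W, t) = 4*W + 10*t (K(W, t) = (4*W + 9*t) + t = 4*W + 10*t)
p(f) = -5 (p(f) = -2 - 3 = -5)
(y*K(-2, -3))*p(G) = (12*(4*(-2) + 10*(-3)))*(-5) = (12*(-8 - 30))*(-5) = (12*(-38))*(-5) = -456*(-5) = 2280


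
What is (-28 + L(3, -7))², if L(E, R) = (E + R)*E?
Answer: 1600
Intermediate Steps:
L(E, R) = E*(E + R)
(-28 + L(3, -7))² = (-28 + 3*(3 - 7))² = (-28 + 3*(-4))² = (-28 - 12)² = (-40)² = 1600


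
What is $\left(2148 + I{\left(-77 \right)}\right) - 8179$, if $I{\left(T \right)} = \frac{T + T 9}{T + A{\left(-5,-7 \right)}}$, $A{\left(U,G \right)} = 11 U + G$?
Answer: $- \frac{837539}{139} \approx -6025.5$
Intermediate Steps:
$A{\left(U,G \right)} = G + 11 U$
$I{\left(T \right)} = \frac{10 T}{-62 + T}$ ($I{\left(T \right)} = \frac{T + T 9}{T + \left(-7 + 11 \left(-5\right)\right)} = \frac{T + 9 T}{T - 62} = \frac{10 T}{T - 62} = \frac{10 T}{-62 + T}$)
$\left(2148 + I{\left(-77 \right)}\right) - 8179 = \left(2148 + 10 \left(-77\right) \frac{1}{-62 - 77}\right) - 8179 = \left(2148 + 10 \left(-77\right) \frac{1}{-139}\right) - 8179 = \left(2148 + 10 \left(-77\right) \left(- \frac{1}{139}\right)\right) - 8179 = \left(2148 + \frac{770}{139}\right) - 8179 = \frac{299342}{139} - 8179 = - \frac{837539}{139}$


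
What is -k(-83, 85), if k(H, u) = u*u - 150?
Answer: -7075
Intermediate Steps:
k(H, u) = -150 + u² (k(H, u) = u² - 150 = -150 + u²)
-k(-83, 85) = -(-150 + 85²) = -(-150 + 7225) = -1*7075 = -7075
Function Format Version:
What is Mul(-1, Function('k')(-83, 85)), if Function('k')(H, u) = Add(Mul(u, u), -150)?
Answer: -7075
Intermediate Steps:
Function('k')(H, u) = Add(-150, Pow(u, 2)) (Function('k')(H, u) = Add(Pow(u, 2), -150) = Add(-150, Pow(u, 2)))
Mul(-1, Function('k')(-83, 85)) = Mul(-1, Add(-150, Pow(85, 2))) = Mul(-1, Add(-150, 7225)) = Mul(-1, 7075) = -7075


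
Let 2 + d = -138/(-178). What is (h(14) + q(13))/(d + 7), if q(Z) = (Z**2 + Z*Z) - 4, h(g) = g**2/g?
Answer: 15486/257 ≈ 60.257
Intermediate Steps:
h(g) = g
q(Z) = -4 + 2*Z**2 (q(Z) = (Z**2 + Z**2) - 4 = 2*Z**2 - 4 = -4 + 2*Z**2)
d = -109/89 (d = -2 - 138/(-178) = -2 - 138*(-1/178) = -2 + 69/89 = -109/89 ≈ -1.2247)
(h(14) + q(13))/(d + 7) = (14 + (-4 + 2*13**2))/(-109/89 + 7) = (14 + (-4 + 2*169))/(514/89) = 89*(14 + (-4 + 338))/514 = 89*(14 + 334)/514 = (89/514)*348 = 15486/257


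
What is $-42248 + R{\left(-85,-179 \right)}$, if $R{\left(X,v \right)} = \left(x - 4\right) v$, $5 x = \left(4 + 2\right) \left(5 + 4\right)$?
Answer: $- \frac{217326}{5} \approx -43465.0$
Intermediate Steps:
$x = \frac{54}{5}$ ($x = \frac{\left(4 + 2\right) \left(5 + 4\right)}{5} = \frac{6 \cdot 9}{5} = \frac{1}{5} \cdot 54 = \frac{54}{5} \approx 10.8$)
$R{\left(X,v \right)} = \frac{34 v}{5}$ ($R{\left(X,v \right)} = \left(\frac{54}{5} - 4\right) v = \frac{34 v}{5}$)
$-42248 + R{\left(-85,-179 \right)} = -42248 + \frac{34}{5} \left(-179\right) = -42248 - \frac{6086}{5} = - \frac{217326}{5}$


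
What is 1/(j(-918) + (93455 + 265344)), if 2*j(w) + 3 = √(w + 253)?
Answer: 143519/51494258469 - I*√665/257471292345 ≈ 2.7871e-6 - 1.0016e-10*I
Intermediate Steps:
j(w) = -3/2 + √(253 + w)/2 (j(w) = -3/2 + √(w + 253)/2 = -3/2 + √(253 + w)/2)
1/(j(-918) + (93455 + 265344)) = 1/((-3/2 + √(253 - 918)/2) + (93455 + 265344)) = 1/((-3/2 + √(-665)/2) + 358799) = 1/((-3/2 + (I*√665)/2) + 358799) = 1/((-3/2 + I*√665/2) + 358799) = 1/(717595/2 + I*√665/2)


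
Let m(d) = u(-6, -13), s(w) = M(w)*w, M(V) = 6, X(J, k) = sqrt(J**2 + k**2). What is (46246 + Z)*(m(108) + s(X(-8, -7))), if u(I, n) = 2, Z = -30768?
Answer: 30956 + 92868*sqrt(113) ≈ 1.0182e+6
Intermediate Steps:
s(w) = 6*w
m(d) = 2
(46246 + Z)*(m(108) + s(X(-8, -7))) = (46246 - 30768)*(2 + 6*sqrt((-8)**2 + (-7)**2)) = 15478*(2 + 6*sqrt(64 + 49)) = 15478*(2 + 6*sqrt(113)) = 30956 + 92868*sqrt(113)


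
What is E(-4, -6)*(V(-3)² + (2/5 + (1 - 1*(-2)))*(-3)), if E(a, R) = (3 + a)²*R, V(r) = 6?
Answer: -774/5 ≈ -154.80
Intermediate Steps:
E(a, R) = R*(3 + a)²
E(-4, -6)*(V(-3)² + (2/5 + (1 - 1*(-2)))*(-3)) = (-6*(3 - 4)²)*(6² + (2/5 + (1 - 1*(-2)))*(-3)) = (-6*(-1)²)*(36 + (2*(⅕) + (1 + 2))*(-3)) = (-6*1)*(36 + (⅖ + 3)*(-3)) = -6*(36 + (17/5)*(-3)) = -6*(36 - 51/5) = -6*129/5 = -774/5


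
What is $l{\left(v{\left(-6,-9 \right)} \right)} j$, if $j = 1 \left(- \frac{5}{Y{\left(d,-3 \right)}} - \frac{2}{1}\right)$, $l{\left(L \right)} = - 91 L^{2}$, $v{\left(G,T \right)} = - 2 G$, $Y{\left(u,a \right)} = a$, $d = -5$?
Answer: $4368$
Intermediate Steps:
$j = - \frac{1}{3}$ ($j = 1 \left(- \frac{5}{-3} - \frac{2}{1}\right) = 1 \left(\left(-5\right) \left(- \frac{1}{3}\right) - 2\right) = 1 \left(\frac{5}{3} - 2\right) = 1 \left(- \frac{1}{3}\right) = - \frac{1}{3} \approx -0.33333$)
$l{\left(v{\left(-6,-9 \right)} \right)} j = - 91 \left(\left(-2\right) \left(-6\right)\right)^{2} \left(- \frac{1}{3}\right) = - 91 \cdot 12^{2} \left(- \frac{1}{3}\right) = \left(-91\right) 144 \left(- \frac{1}{3}\right) = \left(-13104\right) \left(- \frac{1}{3}\right) = 4368$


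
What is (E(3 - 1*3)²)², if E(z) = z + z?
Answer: 0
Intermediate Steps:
E(z) = 2*z
(E(3 - 1*3)²)² = ((2*(3 - 1*3))²)² = ((2*(3 - 3))²)² = ((2*0)²)² = (0²)² = 0² = 0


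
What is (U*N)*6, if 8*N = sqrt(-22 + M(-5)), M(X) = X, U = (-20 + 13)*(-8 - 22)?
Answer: 945*I*sqrt(3)/2 ≈ 818.39*I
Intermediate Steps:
U = 210 (U = -7*(-30) = 210)
N = 3*I*sqrt(3)/8 (N = sqrt(-22 - 5)/8 = sqrt(-27)/8 = (3*I*sqrt(3))/8 = 3*I*sqrt(3)/8 ≈ 0.64952*I)
(U*N)*6 = (210*(3*I*sqrt(3)/8))*6 = (315*I*sqrt(3)/4)*6 = 945*I*sqrt(3)/2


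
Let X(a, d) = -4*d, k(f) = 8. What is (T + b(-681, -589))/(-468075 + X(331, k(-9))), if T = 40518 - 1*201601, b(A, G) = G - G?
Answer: 161083/468107 ≈ 0.34412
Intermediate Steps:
b(A, G) = 0
T = -161083 (T = 40518 - 201601 = -161083)
(T + b(-681, -589))/(-468075 + X(331, k(-9))) = (-161083 + 0)/(-468075 - 4*8) = -161083/(-468075 - 32) = -161083/(-468107) = -161083*(-1/468107) = 161083/468107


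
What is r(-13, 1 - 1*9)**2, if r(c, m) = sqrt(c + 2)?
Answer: -11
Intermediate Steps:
r(c, m) = sqrt(2 + c)
r(-13, 1 - 1*9)**2 = (sqrt(2 - 13))**2 = (sqrt(-11))**2 = (I*sqrt(11))**2 = -11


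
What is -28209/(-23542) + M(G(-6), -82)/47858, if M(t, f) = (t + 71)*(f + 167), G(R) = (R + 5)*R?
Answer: 376027178/281668259 ≈ 1.3350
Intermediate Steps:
G(R) = R*(5 + R) (G(R) = (5 + R)*R = R*(5 + R))
M(t, f) = (71 + t)*(167 + f)
-28209/(-23542) + M(G(-6), -82)/47858 = -28209/(-23542) + (11857 + 71*(-82) + 167*(-6*(5 - 6)) - (-492)*(5 - 6))/47858 = -28209*(-1/23542) + (11857 - 5822 + 167*(-6*(-1)) - (-492)*(-1))*(1/47858) = 28209/23542 + (11857 - 5822 + 167*6 - 82*6)*(1/47858) = 28209/23542 + (11857 - 5822 + 1002 - 492)*(1/47858) = 28209/23542 + 6545*(1/47858) = 28209/23542 + 6545/47858 = 376027178/281668259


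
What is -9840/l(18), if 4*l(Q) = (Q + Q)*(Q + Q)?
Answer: -820/27 ≈ -30.370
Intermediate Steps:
l(Q) = Q**2 (l(Q) = ((Q + Q)*(Q + Q))/4 = ((2*Q)*(2*Q))/4 = (4*Q**2)/4 = Q**2)
-9840/l(18) = -9840/(18**2) = -9840/324 = -9840*1/324 = -820/27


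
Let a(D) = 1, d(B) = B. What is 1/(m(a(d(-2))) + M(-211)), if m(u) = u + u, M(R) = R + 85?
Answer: -1/124 ≈ -0.0080645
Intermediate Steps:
M(R) = 85 + R
m(u) = 2*u
1/(m(a(d(-2))) + M(-211)) = 1/(2*1 + (85 - 211)) = 1/(2 - 126) = 1/(-124) = -1/124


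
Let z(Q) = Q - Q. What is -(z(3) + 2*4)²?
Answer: -64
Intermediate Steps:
z(Q) = 0
-(z(3) + 2*4)² = -(0 + 2*4)² = -(0 + 8)² = -1*8² = -1*64 = -64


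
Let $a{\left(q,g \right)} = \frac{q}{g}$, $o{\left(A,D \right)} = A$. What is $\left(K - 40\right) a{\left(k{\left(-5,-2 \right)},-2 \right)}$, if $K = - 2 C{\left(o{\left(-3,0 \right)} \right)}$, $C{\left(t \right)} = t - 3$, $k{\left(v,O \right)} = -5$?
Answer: $-70$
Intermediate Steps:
$C{\left(t \right)} = -3 + t$
$K = 12$ ($K = - 2 \left(-3 - 3\right) = \left(-2\right) \left(-6\right) = 12$)
$\left(K - 40\right) a{\left(k{\left(-5,-2 \right)},-2 \right)} = \left(12 - 40\right) \left(- \frac{5}{-2}\right) = - 28 \left(\left(-5\right) \left(- \frac{1}{2}\right)\right) = \left(-28\right) \frac{5}{2} = -70$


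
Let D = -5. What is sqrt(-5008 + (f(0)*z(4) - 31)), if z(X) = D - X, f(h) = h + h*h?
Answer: I*sqrt(5039) ≈ 70.986*I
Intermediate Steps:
f(h) = h + h**2
z(X) = -5 - X
sqrt(-5008 + (f(0)*z(4) - 31)) = sqrt(-5008 + ((0*(1 + 0))*(-5 - 1*4) - 31)) = sqrt(-5008 + ((0*1)*(-5 - 4) - 31)) = sqrt(-5008 + (0*(-9) - 31)) = sqrt(-5008 + (0 - 31)) = sqrt(-5008 - 31) = sqrt(-5039) = I*sqrt(5039)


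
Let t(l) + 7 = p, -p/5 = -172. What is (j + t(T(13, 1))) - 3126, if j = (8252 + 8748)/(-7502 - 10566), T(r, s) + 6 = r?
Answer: -10271391/4517 ≈ -2273.9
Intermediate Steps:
p = 860 (p = -5*(-172) = 860)
T(r, s) = -6 + r
t(l) = 853 (t(l) = -7 + 860 = 853)
j = -4250/4517 (j = 17000/(-18068) = 17000*(-1/18068) = -4250/4517 ≈ -0.94089)
(j + t(T(13, 1))) - 3126 = (-4250/4517 + 853) - 3126 = 3848751/4517 - 3126 = -10271391/4517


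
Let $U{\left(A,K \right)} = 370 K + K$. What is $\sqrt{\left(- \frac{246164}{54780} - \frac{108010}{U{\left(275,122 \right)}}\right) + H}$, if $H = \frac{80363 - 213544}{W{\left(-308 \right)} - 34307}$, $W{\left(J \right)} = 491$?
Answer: $\frac{i \sqrt{183173481400618274088930}}{249539169660} \approx 1.7151 i$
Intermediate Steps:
$U{\left(A,K \right)} = 371 K$
$H = \frac{133181}{33816}$ ($H = \frac{80363 - 213544}{491 - 34307} = - \frac{133181}{-33816} = \left(-133181\right) \left(- \frac{1}{33816}\right) = \frac{133181}{33816} \approx 3.9384$)
$\sqrt{\left(- \frac{246164}{54780} - \frac{108010}{U{\left(275,122 \right)}}\right) + H} = \sqrt{\left(- \frac{246164}{54780} - \frac{108010}{371 \cdot 122}\right) + \frac{133181}{33816}} = \sqrt{\left(\left(-246164\right) \frac{1}{54780} - \frac{108010}{45262}\right) + \frac{133181}{33816}} = \sqrt{\left(- \frac{61541}{13695} - \frac{7715}{3233}\right) + \frac{133181}{33816}} = \sqrt{- \frac{304618978}{44275935} + \frac{133181}{33816}} = \sqrt{- \frac{1468094020271}{499078339320}} = \frac{i \sqrt{183173481400618274088930}}{249539169660}$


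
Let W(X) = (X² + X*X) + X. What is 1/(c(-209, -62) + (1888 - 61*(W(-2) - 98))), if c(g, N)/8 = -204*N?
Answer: 1/108684 ≈ 9.2010e-6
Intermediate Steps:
W(X) = X + 2*X² (W(X) = (X² + X²) + X = 2*X² + X = X + 2*X²)
c(g, N) = -1632*N (c(g, N) = 8*(-204*N) = -1632*N)
1/(c(-209, -62) + (1888 - 61*(W(-2) - 98))) = 1/(-1632*(-62) + (1888 - 61*(-2*(1 + 2*(-2)) - 98))) = 1/(101184 + (1888 - 61*(-2*(1 - 4) - 98))) = 1/(101184 + (1888 - 61*(-2*(-3) - 98))) = 1/(101184 + (1888 - 61*(6 - 98))) = 1/(101184 + (1888 - 61*(-92))) = 1/(101184 + (1888 + 5612)) = 1/(101184 + 7500) = 1/108684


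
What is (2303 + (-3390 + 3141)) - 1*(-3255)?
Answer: 5309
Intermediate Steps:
(2303 + (-3390 + 3141)) - 1*(-3255) = (2303 - 249) + 3255 = 2054 + 3255 = 5309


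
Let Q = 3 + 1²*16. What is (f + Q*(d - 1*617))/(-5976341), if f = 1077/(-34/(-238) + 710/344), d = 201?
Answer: 19704220/15879138037 ≈ 0.0012409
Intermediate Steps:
Q = 19 (Q = 3 + 1*16 = 3 + 16 = 19)
f = 1296708/2657 (f = 1077/(-34*(-1/238) + 710*(1/344)) = 1077/(⅐ + 355/172) = 1077/(2657/1204) = 1077*(1204/2657) = 1296708/2657 ≈ 488.03)
(f + Q*(d - 1*617))/(-5976341) = (1296708/2657 + 19*(201 - 1*617))/(-5976341) = (1296708/2657 + 19*(201 - 617))*(-1/5976341) = (1296708/2657 + 19*(-416))*(-1/5976341) = (1296708/2657 - 7904)*(-1/5976341) = -19704220/2657*(-1/5976341) = 19704220/15879138037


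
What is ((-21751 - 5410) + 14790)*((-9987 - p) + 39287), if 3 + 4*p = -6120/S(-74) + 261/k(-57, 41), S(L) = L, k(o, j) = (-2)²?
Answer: -214317022537/592 ≈ -3.6202e+8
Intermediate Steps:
k(o, j) = 4
p = 21453/592 (p = -¾ + (-6120/(-74) + 261/4)/4 = -¾ + (-6120*(-1/74) + 261*(¼))/4 = -¾ + (3060/37 + 261/4)/4 = -¾ + (¼)*(21897/148) = -¾ + 21897/592 = 21453/592 ≈ 36.238)
((-21751 - 5410) + 14790)*((-9987 - p) + 39287) = ((-21751 - 5410) + 14790)*((-9987 - 1*21453/592) + 39287) = (-27161 + 14790)*((-9987 - 21453/592) + 39287) = -12371*(-5933757/592 + 39287) = -12371*17324147/592 = -214317022537/592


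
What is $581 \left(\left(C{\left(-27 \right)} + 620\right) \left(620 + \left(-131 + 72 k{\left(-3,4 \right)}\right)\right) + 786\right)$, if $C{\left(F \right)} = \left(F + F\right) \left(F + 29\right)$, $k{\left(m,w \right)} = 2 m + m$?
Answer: $-46841382$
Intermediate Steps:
$k{\left(m,w \right)} = 3 m$
$C{\left(F \right)} = 2 F \left(29 + F\right)$
$581 \left(\left(C{\left(-27 \right)} + 620\right) \left(620 + \left(-131 + 72 k{\left(-3,4 \right)}\right)\right) + 786\right) = 581 \left(\left(2 \left(-27\right) \left(29 - 27\right) + 620\right) \left(620 + \left(-131 + 72 \cdot 3 \left(-3\right)\right)\right) + 786\right) = 581 \left(\left(2 \left(-27\right) 2 + 620\right) \left(620 + \left(-131 + 72 \left(-9\right)\right)\right) + 786\right) = 581 \left(\left(-108 + 620\right) \left(620 - 779\right) + 786\right) = 581 \left(512 \left(620 - 779\right) + 786\right) = 581 \left(512 \left(-159\right) + 786\right) = 581 \left(-81408 + 786\right) = 581 \left(-80622\right) = -46841382$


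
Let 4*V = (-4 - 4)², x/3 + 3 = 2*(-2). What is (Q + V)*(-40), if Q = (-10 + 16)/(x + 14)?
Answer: -4240/7 ≈ -605.71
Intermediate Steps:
x = -21 (x = -9 + 3*(2*(-2)) = -9 + 3*(-4) = -9 - 12 = -21)
V = 16 (V = (-4 - 4)²/4 = (¼)*(-8)² = (¼)*64 = 16)
Q = -6/7 (Q = (-10 + 16)/(-21 + 14) = 6/(-7) = 6*(-⅐) = -6/7 ≈ -0.85714)
(Q + V)*(-40) = (-6/7 + 16)*(-40) = (106/7)*(-40) = -4240/7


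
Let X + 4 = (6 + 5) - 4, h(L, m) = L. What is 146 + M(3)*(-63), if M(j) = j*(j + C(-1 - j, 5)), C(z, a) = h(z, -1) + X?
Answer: -232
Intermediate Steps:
X = 3 (X = -4 + ((6 + 5) - 4) = -4 + (11 - 4) = -4 + 7 = 3)
C(z, a) = 3 + z (C(z, a) = z + 3 = 3 + z)
M(j) = 2*j (M(j) = j*(j + (3 + (-1 - j))) = j*(j + (2 - j)) = j*2 = 2*j)
146 + M(3)*(-63) = 146 + (2*3)*(-63) = 146 + 6*(-63) = 146 - 378 = -232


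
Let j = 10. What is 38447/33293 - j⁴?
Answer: -332891553/33293 ≈ -9998.8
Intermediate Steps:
38447/33293 - j⁴ = 38447/33293 - 1*10⁴ = 38447*(1/33293) - 1*10000 = 38447/33293 - 10000 = -332891553/33293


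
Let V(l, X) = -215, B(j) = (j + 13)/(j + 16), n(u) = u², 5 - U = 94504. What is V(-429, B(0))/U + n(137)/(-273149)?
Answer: -1714924696/25812307351 ≈ -0.066438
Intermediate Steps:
U = -94499 (U = 5 - 1*94504 = 5 - 94504 = -94499)
B(j) = (13 + j)/(16 + j)
V(-429, B(0))/U + n(137)/(-273149) = -215/(-94499) + 137²/(-273149) = -215*(-1/94499) + 18769*(-1/273149) = 215/94499 - 18769/273149 = -1714924696/25812307351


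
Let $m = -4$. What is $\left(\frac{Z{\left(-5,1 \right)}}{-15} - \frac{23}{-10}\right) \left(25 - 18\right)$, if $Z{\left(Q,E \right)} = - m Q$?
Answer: $\frac{763}{30} \approx 25.433$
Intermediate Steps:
$Z{\left(Q,E \right)} = 4 Q$ ($Z{\left(Q,E \right)} = \left(-1\right) \left(-4\right) Q = 4 Q$)
$\left(\frac{Z{\left(-5,1 \right)}}{-15} - \frac{23}{-10}\right) \left(25 - 18\right) = \left(\frac{4 \left(-5\right)}{-15} - \frac{23}{-10}\right) \left(25 - 18\right) = \left(\left(-20\right) \left(- \frac{1}{15}\right) - - \frac{23}{10}\right) 7 = \left(\frac{4}{3} + \frac{23}{10}\right) 7 = \frac{109}{30} \cdot 7 = \frac{763}{30}$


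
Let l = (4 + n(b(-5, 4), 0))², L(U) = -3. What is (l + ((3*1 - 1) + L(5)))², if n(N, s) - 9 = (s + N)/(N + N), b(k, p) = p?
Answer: 525625/16 ≈ 32852.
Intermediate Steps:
n(N, s) = 9 + (N + s)/(2*N) (n(N, s) = 9 + (s + N)/(N + N) = 9 + (N + s)/((2*N)) = 9 + (N + s)*(1/(2*N)) = 9 + (N + s)/(2*N))
l = 729/4 (l = (4 + (½)*(0 + 19*4)/4)² = (4 + (½)*(¼)*(0 + 76))² = (4 + (½)*(¼)*76)² = (4 + 19/2)² = (27/2)² = 729/4 ≈ 182.25)
(l + ((3*1 - 1) + L(5)))² = (729/4 + ((3*1 - 1) - 3))² = (729/4 + ((3 - 1) - 3))² = (729/4 + (2 - 3))² = (729/4 - 1)² = (725/4)² = 525625/16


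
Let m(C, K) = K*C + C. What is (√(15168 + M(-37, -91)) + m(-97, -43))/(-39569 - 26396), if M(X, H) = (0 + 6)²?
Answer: -4074/65965 - 2*√3801/65965 ≈ -0.063629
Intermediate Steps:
M(X, H) = 36 (M(X, H) = 6² = 36)
m(C, K) = C + C*K (m(C, K) = C*K + C = C + C*K)
(√(15168 + M(-37, -91)) + m(-97, -43))/(-39569 - 26396) = (√(15168 + 36) - 97*(1 - 43))/(-39569 - 26396) = (√15204 - 97*(-42))/(-65965) = (2*√3801 + 4074)*(-1/65965) = (4074 + 2*√3801)*(-1/65965) = -4074/65965 - 2*√3801/65965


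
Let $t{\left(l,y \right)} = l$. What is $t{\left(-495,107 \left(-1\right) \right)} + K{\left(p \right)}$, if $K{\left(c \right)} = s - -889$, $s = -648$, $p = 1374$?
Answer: $-254$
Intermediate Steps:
$K{\left(c \right)} = 241$ ($K{\left(c \right)} = -648 - -889 = -648 + 889 = 241$)
$t{\left(-495,107 \left(-1\right) \right)} + K{\left(p \right)} = -495 + 241 = -254$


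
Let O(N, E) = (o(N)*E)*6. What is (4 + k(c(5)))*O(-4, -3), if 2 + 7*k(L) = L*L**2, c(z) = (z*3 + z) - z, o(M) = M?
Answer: 244872/7 ≈ 34982.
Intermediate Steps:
c(z) = 3*z (c(z) = (3*z + z) - z = 4*z - z = 3*z)
k(L) = -2/7 + L**3/7 (k(L) = -2/7 + (L*L**2)/7 = -2/7 + L**3/7)
O(N, E) = 6*E*N (O(N, E) = (N*E)*6 = (E*N)*6 = 6*E*N)
(4 + k(c(5)))*O(-4, -3) = (4 + (-2/7 + (3*5)**3/7))*(6*(-3)*(-4)) = (4 + (-2/7 + (1/7)*15**3))*72 = (4 + (-2/7 + (1/7)*3375))*72 = (4 + (-2/7 + 3375/7))*72 = (4 + 3373/7)*72 = (3401/7)*72 = 244872/7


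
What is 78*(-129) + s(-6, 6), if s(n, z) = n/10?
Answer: -50313/5 ≈ -10063.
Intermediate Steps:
s(n, z) = n/10 (s(n, z) = n*(⅒) = n/10)
78*(-129) + s(-6, 6) = 78*(-129) + (⅒)*(-6) = -10062 - ⅗ = -50313/5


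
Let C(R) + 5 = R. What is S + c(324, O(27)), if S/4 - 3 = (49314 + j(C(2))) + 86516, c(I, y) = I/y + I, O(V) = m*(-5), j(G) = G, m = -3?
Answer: 2718328/5 ≈ 5.4367e+5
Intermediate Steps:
C(R) = -5 + R
O(V) = 15 (O(V) = -3*(-5) = 15)
c(I, y) = I + I/y (c(I, y) = I/y + I = I + I/y)
S = 543320 (S = 12 + 4*((49314 + (-5 + 2)) + 86516) = 12 + 4*((49314 - 3) + 86516) = 12 + 4*(49311 + 86516) = 12 + 4*135827 = 12 + 543308 = 543320)
S + c(324, O(27)) = 543320 + (324 + 324/15) = 543320 + (324 + 324*(1/15)) = 543320 + (324 + 108/5) = 543320 + 1728/5 = 2718328/5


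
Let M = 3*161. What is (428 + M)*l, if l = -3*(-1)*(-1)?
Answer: -2733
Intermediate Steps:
l = -3 (l = 3*(-1) = -3)
M = 483
(428 + M)*l = (428 + 483)*(-3) = 911*(-3) = -2733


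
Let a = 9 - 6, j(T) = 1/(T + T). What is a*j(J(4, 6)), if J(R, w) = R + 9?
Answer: 3/26 ≈ 0.11538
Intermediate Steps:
J(R, w) = 9 + R
j(T) = 1/(2*T)
a = 3
a*j(J(4, 6)) = 3*(1/(2*(9 + 4))) = 3*((½)/13) = 3*((½)*(1/13)) = 3*(1/26) = 3/26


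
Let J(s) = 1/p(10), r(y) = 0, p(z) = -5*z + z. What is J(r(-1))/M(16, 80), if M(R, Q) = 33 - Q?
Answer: 1/1880 ≈ 0.00053191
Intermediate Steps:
p(z) = -4*z
J(s) = -1/40 (J(s) = 1/(-4*10) = 1/(-40) = -1/40)
J(r(-1))/M(16, 80) = -1/(40*(33 - 1*80)) = -1/(40*(33 - 80)) = -1/40/(-47) = -1/40*(-1/47) = 1/1880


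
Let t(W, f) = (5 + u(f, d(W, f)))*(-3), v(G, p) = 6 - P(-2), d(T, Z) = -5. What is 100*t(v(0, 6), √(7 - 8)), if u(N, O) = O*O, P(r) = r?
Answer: -9000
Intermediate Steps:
u(N, O) = O²
v(G, p) = 8 (v(G, p) = 6 - 1*(-2) = 6 + 2 = 8)
t(W, f) = -90 (t(W, f) = (5 + (-5)²)*(-3) = (5 + 25)*(-3) = 30*(-3) = -90)
100*t(v(0, 6), √(7 - 8)) = 100*(-90) = -9000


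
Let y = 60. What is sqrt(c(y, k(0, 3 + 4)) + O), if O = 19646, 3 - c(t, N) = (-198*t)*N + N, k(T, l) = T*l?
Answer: 7*sqrt(401) ≈ 140.17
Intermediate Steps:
c(t, N) = 3 - N + 198*N*t (c(t, N) = 3 - ((-198*t)*N + N) = 3 - (-198*N*t + N) = 3 - (N - 198*N*t) = 3 + (-N + 198*N*t) = 3 - N + 198*N*t)
sqrt(c(y, k(0, 3 + 4)) + O) = sqrt((3 - 0*(3 + 4) + 198*(0*(3 + 4))*60) + 19646) = sqrt((3 - 0*7 + 198*(0*7)*60) + 19646) = sqrt((3 - 1*0 + 198*0*60) + 19646) = sqrt((3 + 0 + 0) + 19646) = sqrt(3 + 19646) = sqrt(19649) = 7*sqrt(401)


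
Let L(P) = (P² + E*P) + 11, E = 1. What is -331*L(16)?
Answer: -93673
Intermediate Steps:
L(P) = 11 + P + P² (L(P) = (P² + 1*P) + 11 = (P² + P) + 11 = (P + P²) + 11 = 11 + P + P²)
-331*L(16) = -331*(11 + 16 + 16²) = -331*(11 + 16 + 256) = -331*283 = -93673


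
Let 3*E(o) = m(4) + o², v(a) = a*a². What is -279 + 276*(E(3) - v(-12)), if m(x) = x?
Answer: 477845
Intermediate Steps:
v(a) = a³
E(o) = 4/3 + o²/3 (E(o) = (4 + o²)/3 = 4/3 + o²/3)
-279 + 276*(E(3) - v(-12)) = -279 + 276*((4/3 + (⅓)*3²) - 1*(-12)³) = -279 + 276*((4/3 + (⅓)*9) - 1*(-1728)) = -279 + 276*((4/3 + 3) + 1728) = -279 + 276*(13/3 + 1728) = -279 + 276*(5197/3) = -279 + 478124 = 477845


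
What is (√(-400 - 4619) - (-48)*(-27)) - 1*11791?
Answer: -13087 + I*√5019 ≈ -13087.0 + 70.845*I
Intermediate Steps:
(√(-400 - 4619) - (-48)*(-27)) - 1*11791 = (√(-5019) - 1*1296) - 11791 = (I*√5019 - 1296) - 11791 = (-1296 + I*√5019) - 11791 = -13087 + I*√5019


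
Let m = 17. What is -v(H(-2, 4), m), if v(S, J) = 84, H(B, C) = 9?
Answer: -84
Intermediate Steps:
-v(H(-2, 4), m) = -1*84 = -84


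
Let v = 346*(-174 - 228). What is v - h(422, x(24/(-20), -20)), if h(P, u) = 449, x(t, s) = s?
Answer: -139541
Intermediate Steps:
v = -139092 (v = 346*(-402) = -139092)
v - h(422, x(24/(-20), -20)) = -139092 - 1*449 = -139092 - 449 = -139541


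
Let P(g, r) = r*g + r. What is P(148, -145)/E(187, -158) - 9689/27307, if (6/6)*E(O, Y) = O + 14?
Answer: -591915224/5488707 ≈ -107.84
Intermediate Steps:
P(g, r) = r + g*r (P(g, r) = g*r + r = r + g*r)
E(O, Y) = 14 + O (E(O, Y) = O + 14 = 14 + O)
P(148, -145)/E(187, -158) - 9689/27307 = (-145*(1 + 148))/(14 + 187) - 9689/27307 = -145*149/201 - 9689*1/27307 = -21605*1/201 - 9689/27307 = -21605/201 - 9689/27307 = -591915224/5488707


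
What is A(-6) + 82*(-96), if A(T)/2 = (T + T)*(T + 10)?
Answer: -7968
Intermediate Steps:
A(T) = 4*T*(10 + T) (A(T) = 2*((T + T)*(T + 10)) = 2*((2*T)*(10 + T)) = 2*(2*T*(10 + T)) = 4*T*(10 + T))
A(-6) + 82*(-96) = 4*(-6)*(10 - 6) + 82*(-96) = 4*(-6)*4 - 7872 = -96 - 7872 = -7968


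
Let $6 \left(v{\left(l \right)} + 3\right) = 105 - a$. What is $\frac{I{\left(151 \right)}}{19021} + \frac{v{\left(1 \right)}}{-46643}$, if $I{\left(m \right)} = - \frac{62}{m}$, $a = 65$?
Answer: $- \frac{40269479}{401900015859} \approx -0.0001002$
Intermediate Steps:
$v{\left(l \right)} = \frac{11}{3}$ ($v{\left(l \right)} = -3 + \frac{105 - 65}{6} = -3 + \frac{1}{6} \cdot 40 = -3 + \frac{20}{3} = \frac{11}{3}$)
$\frac{I{\left(151 \right)}}{19021} + \frac{v{\left(1 \right)}}{-46643} = \frac{\left(-62\right) \frac{1}{151}}{19021} + \frac{11}{3 \left(-46643\right)} = \left(-62\right) \frac{1}{151} \cdot \frac{1}{19021} + \frac{11}{3} \left(- \frac{1}{46643}\right) = \left(- \frac{62}{151}\right) \frac{1}{19021} - \frac{11}{139929} = - \frac{62}{2872171} - \frac{11}{139929} = - \frac{40269479}{401900015859}$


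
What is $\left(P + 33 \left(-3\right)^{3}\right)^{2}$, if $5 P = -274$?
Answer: $\frac{22363441}{25} \approx 8.9454 \cdot 10^{5}$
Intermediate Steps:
$P = - \frac{274}{5}$ ($P = \frac{1}{5} \left(-274\right) = - \frac{274}{5} \approx -54.8$)
$\left(P + 33 \left(-3\right)^{3}\right)^{2} = \left(- \frac{274}{5} + 33 \left(-3\right)^{3}\right)^{2} = \left(- \frac{274}{5} + 33 \left(-27\right)\right)^{2} = \left(- \frac{274}{5} - 891\right)^{2} = \left(- \frac{4729}{5}\right)^{2} = \frac{22363441}{25}$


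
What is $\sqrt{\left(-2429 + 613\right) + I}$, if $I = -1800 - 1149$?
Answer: $i \sqrt{4765} \approx 69.029 i$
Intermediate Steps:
$I = -2949$ ($I = -1800 - 1149 = -2949$)
$\sqrt{\left(-2429 + 613\right) + I} = \sqrt{\left(-2429 + 613\right) - 2949} = \sqrt{-1816 - 2949} = \sqrt{-4765} = i \sqrt{4765}$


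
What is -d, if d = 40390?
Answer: -40390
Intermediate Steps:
-d = -1*40390 = -40390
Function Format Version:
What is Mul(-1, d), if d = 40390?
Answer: -40390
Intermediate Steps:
Mul(-1, d) = Mul(-1, 40390) = -40390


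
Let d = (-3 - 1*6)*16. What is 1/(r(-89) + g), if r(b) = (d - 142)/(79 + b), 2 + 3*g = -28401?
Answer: -15/141586 ≈ -0.00010594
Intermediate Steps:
g = -28403/3 (g = -⅔ + (⅓)*(-28401) = -⅔ - 9467 = -28403/3 ≈ -9467.7)
d = -144 (d = (-3 - 6)*16 = -9*16 = -144)
r(b) = -286/(79 + b) (r(b) = (-144 - 142)/(79 + b) = -286/(79 + b))
1/(r(-89) + g) = 1/(-286/(79 - 89) - 28403/3) = 1/(-286/(-10) - 28403/3) = 1/(-286*(-⅒) - 28403/3) = 1/(143/5 - 28403/3) = 1/(-141586/15) = -15/141586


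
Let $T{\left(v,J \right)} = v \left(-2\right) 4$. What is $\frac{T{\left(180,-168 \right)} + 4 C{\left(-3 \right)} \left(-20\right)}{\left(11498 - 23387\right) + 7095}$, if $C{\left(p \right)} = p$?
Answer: $\frac{200}{799} \approx 0.25031$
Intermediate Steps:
$T{\left(v,J \right)} = - 8 v$ ($T{\left(v,J \right)} = - 2 v 4 = - 8 v$)
$\frac{T{\left(180,-168 \right)} + 4 C{\left(-3 \right)} \left(-20\right)}{\left(11498 - 23387\right) + 7095} = \frac{\left(-8\right) 180 + 4 \left(-3\right) \left(-20\right)}{\left(11498 - 23387\right) + 7095} = \frac{-1440 - -240}{-11889 + 7095} = \frac{-1440 + 240}{-4794} = \left(-1200\right) \left(- \frac{1}{4794}\right) = \frac{200}{799}$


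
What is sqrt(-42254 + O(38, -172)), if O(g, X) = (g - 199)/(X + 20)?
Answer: 17*I*sqrt(844474)/76 ≈ 205.56*I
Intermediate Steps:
O(g, X) = (-199 + g)/(20 + X)
sqrt(-42254 + O(38, -172)) = sqrt(-42254 + (-199 + 38)/(20 - 172)) = sqrt(-42254 - 161/(-152)) = sqrt(-42254 - 1/152*(-161)) = sqrt(-42254 + 161/152) = sqrt(-6422447/152) = 17*I*sqrt(844474)/76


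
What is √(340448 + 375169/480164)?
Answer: √19623252158114281/240082 ≈ 583.48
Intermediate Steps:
√(340448 + 375169/480164) = √(163471248641/480164) = √19623252158114281/240082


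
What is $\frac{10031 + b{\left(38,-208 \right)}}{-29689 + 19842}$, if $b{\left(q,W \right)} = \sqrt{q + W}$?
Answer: $- \frac{10031}{9847} - \frac{i \sqrt{170}}{9847} \approx -1.0187 - 0.0013241 i$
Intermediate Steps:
$b{\left(q,W \right)} = \sqrt{W + q}$
$\frac{10031 + b{\left(38,-208 \right)}}{-29689 + 19842} = \frac{10031 + \sqrt{-208 + 38}}{-29689 + 19842} = \frac{10031 + \sqrt{-170}}{-9847} = \left(10031 + i \sqrt{170}\right) \left(- \frac{1}{9847}\right) = - \frac{10031}{9847} - \frac{i \sqrt{170}}{9847}$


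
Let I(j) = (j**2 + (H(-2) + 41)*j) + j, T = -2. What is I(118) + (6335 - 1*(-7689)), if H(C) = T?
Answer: 32668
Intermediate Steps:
H(C) = -2
I(j) = j**2 + 40*j (I(j) = (j**2 + (-2 + 41)*j) + j = (j**2 + 39*j) + j = j**2 + 40*j)
I(118) + (6335 - 1*(-7689)) = 118*(40 + 118) + (6335 - 1*(-7689)) = 118*158 + (6335 + 7689) = 18644 + 14024 = 32668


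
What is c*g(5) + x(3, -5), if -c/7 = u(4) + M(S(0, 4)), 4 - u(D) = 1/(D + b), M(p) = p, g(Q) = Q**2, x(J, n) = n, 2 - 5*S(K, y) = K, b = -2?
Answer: -1375/2 ≈ -687.50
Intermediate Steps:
S(K, y) = 2/5 - K/5
u(D) = 4 - 1/(-2 + D) (u(D) = 4 - 1/(D - 2) = 4 - 1/(-2 + D))
c = -273/10 (c = -7*((-9 + 4*4)/(-2 + 4) + (2/5 - 1/5*0)) = -7*((-9 + 16)/2 + (2/5 + 0)) = -7*((1/2)*7 + 2/5) = -7*(7/2 + 2/5) = -7*39/10 = -273/10 ≈ -27.300)
c*g(5) + x(3, -5) = -273/10*5**2 - 5 = -273/10*25 - 5 = -1365/2 - 5 = -1375/2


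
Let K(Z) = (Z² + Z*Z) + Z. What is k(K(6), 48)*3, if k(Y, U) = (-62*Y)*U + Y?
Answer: -696150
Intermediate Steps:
K(Z) = Z + 2*Z² (K(Z) = (Z² + Z²) + Z = 2*Z² + Z = Z + 2*Z²)
k(Y, U) = Y - 62*U*Y (k(Y, U) = -62*U*Y + Y = Y - 62*U*Y)
k(K(6), 48)*3 = ((6*(1 + 2*6))*(1 - 62*48))*3 = ((6*(1 + 12))*(1 - 2976))*3 = ((6*13)*(-2975))*3 = (78*(-2975))*3 = -232050*3 = -696150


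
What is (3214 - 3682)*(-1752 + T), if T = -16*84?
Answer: 1448928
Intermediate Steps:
T = -1344
(3214 - 3682)*(-1752 + T) = (3214 - 3682)*(-1752 - 1344) = -468*(-3096) = 1448928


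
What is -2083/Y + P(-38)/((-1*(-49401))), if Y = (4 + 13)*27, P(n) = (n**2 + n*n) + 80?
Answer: -11282219/2519451 ≈ -4.4780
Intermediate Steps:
P(n) = 80 + 2*n**2 (P(n) = (n**2 + n**2) + 80 = 2*n**2 + 80 = 80 + 2*n**2)
Y = 459 (Y = 17*27 = 459)
-2083/Y + P(-38)/((-1*(-49401))) = -2083/459 + (80 + 2*(-38)**2)/((-1*(-49401))) = -2083*1/459 + (80 + 2*1444)/49401 = -2083/459 + (80 + 2888)*(1/49401) = -2083/459 + 2968*(1/49401) = -2083/459 + 2968/49401 = -11282219/2519451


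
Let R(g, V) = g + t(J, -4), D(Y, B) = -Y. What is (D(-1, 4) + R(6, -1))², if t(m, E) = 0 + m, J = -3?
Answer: 16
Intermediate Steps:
t(m, E) = m
R(g, V) = -3 + g (R(g, V) = g - 3 = -3 + g)
(D(-1, 4) + R(6, -1))² = (-1*(-1) + (-3 + 6))² = (1 + 3)² = 4² = 16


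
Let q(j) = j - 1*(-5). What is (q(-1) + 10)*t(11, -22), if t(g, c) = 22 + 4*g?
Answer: 924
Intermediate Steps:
q(j) = 5 + j (q(j) = j + 5 = 5 + j)
(q(-1) + 10)*t(11, -22) = ((5 - 1) + 10)*(22 + 4*11) = (4 + 10)*(22 + 44) = 14*66 = 924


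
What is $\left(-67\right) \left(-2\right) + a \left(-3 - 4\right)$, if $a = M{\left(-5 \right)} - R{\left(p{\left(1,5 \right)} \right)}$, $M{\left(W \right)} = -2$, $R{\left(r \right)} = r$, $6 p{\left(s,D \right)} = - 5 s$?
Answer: $\frac{853}{6} \approx 142.17$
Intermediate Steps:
$p{\left(s,D \right)} = - \frac{5 s}{6}$ ($p{\left(s,D \right)} = \frac{\left(-5\right) s}{6} = - \frac{5 s}{6}$)
$a = - \frac{7}{6}$ ($a = -2 - \left(- \frac{5}{6}\right) 1 = -2 - - \frac{5}{6} = -2 + \frac{5}{6} = - \frac{7}{6} \approx -1.1667$)
$\left(-67\right) \left(-2\right) + a \left(-3 - 4\right) = \left(-67\right) \left(-2\right) - \frac{7 \left(-3 - 4\right)}{6} = 134 - - \frac{49}{6} = 134 + \frac{49}{6} = \frac{853}{6}$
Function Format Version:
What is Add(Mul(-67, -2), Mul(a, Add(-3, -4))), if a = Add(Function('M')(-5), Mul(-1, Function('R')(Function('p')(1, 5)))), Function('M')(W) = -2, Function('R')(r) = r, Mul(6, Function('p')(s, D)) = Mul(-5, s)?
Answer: Rational(853, 6) ≈ 142.17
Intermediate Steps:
Function('p')(s, D) = Mul(Rational(-5, 6), s) (Function('p')(s, D) = Mul(Rational(1, 6), Mul(-5, s)) = Mul(Rational(-5, 6), s))
a = Rational(-7, 6) (a = Add(-2, Mul(-1, Mul(Rational(-5, 6), 1))) = Add(-2, Mul(-1, Rational(-5, 6))) = Add(-2, Rational(5, 6)) = Rational(-7, 6) ≈ -1.1667)
Add(Mul(-67, -2), Mul(a, Add(-3, -4))) = Add(Mul(-67, -2), Mul(Rational(-7, 6), Add(-3, -4))) = Add(134, Mul(Rational(-7, 6), -7)) = Add(134, Rational(49, 6)) = Rational(853, 6)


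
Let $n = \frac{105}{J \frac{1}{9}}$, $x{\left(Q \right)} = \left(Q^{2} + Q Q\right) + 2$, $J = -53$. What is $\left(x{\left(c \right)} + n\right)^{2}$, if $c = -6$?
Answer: $\frac{8862529}{2809} \approx 3155.0$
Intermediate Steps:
$x{\left(Q \right)} = 2 + 2 Q^{2}$ ($x{\left(Q \right)} = \left(Q^{2} + Q^{2}\right) + 2 = 2 Q^{2} + 2 = 2 + 2 Q^{2}$)
$n = - \frac{945}{53}$ ($n = \frac{105}{\left(-53\right) \frac{1}{9}} = \frac{105}{- \frac{53}{9}} = 105 \left(- \frac{9}{53}\right) = - \frac{945}{53} \approx -17.83$)
$\left(x{\left(c \right)} + n\right)^{2} = \left(\left(2 + 2 \left(-6\right)^{2}\right) - \frac{945}{53}\right)^{2} = \left(\left(2 + 2 \cdot 36\right) - \frac{945}{53}\right)^{2} = \left(\left(2 + 72\right) - \frac{945}{53}\right)^{2} = \left(74 - \frac{945}{53}\right)^{2} = \left(\frac{2977}{53}\right)^{2} = \frac{8862529}{2809}$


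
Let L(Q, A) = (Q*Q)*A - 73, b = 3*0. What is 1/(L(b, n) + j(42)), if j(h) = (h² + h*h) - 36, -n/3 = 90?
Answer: 1/3419 ≈ 0.00029248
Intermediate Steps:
n = -270 (n = -3*90 = -270)
b = 0
L(Q, A) = -73 + A*Q² (L(Q, A) = Q²*A - 73 = A*Q² - 73 = -73 + A*Q²)
j(h) = -36 + 2*h² (j(h) = (h² + h²) - 36 = 2*h² - 36 = -36 + 2*h²)
1/(L(b, n) + j(42)) = 1/((-73 - 270*0²) + (-36 + 2*42²)) = 1/((-73 - 270*0) + (-36 + 2*1764)) = 1/((-73 + 0) + (-36 + 3528)) = 1/(-73 + 3492) = 1/3419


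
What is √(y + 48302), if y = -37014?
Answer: 2*√2822 ≈ 106.24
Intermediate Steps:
√(y + 48302) = √(-37014 + 48302) = √11288 = 2*√2822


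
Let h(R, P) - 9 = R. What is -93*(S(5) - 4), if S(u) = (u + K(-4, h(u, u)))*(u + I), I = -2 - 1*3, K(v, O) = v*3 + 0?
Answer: 372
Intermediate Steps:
h(R, P) = 9 + R
K(v, O) = 3*v (K(v, O) = 3*v + 0 = 3*v)
I = -5 (I = -2 - 3 = -5)
S(u) = (-12 + u)*(-5 + u) (S(u) = (u + 3*(-4))*(u - 5) = (u - 12)*(-5 + u) = (-12 + u)*(-5 + u))
-93*(S(5) - 4) = -93*((60 + 5**2 - 17*5) - 4) = -93*((60 + 25 - 85) - 4) = -93*(0 - 4) = -93*(-4) = 372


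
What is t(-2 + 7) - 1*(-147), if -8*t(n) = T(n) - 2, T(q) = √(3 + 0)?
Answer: 589/4 - √3/8 ≈ 147.03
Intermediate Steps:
T(q) = √3
t(n) = ¼ - √3/8 (t(n) = -(√3 - 2)/8 = -(-2 + √3)/8 = ¼ - √3/8)
t(-2 + 7) - 1*(-147) = (¼ - √3/8) - 1*(-147) = (¼ - √3/8) + 147 = 589/4 - √3/8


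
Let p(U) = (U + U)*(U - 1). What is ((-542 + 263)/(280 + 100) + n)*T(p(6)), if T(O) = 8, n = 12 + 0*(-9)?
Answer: 8562/95 ≈ 90.126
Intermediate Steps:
p(U) = 2*U*(-1 + U) (p(U) = (2*U)*(-1 + U) = 2*U*(-1 + U))
n = 12 (n = 12 + 0 = 12)
((-542 + 263)/(280 + 100) + n)*T(p(6)) = ((-542 + 263)/(280 + 100) + 12)*8 = (-279/380 + 12)*8 = (4281/380)*8 = 8562/95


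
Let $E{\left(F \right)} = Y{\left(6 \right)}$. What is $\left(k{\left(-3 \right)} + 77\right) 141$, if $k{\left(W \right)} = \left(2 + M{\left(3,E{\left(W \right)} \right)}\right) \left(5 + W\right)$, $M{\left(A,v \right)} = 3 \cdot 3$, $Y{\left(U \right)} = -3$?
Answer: $13959$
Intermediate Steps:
$E{\left(F \right)} = -3$
$M{\left(A,v \right)} = 9$
$k{\left(W \right)} = 55 + 11 W$ ($k{\left(W \right)} = \left(2 + 9\right) \left(5 + W\right) = 11 \left(5 + W\right) = 55 + 11 W$)
$\left(k{\left(-3 \right)} + 77\right) 141 = \left(\left(55 + 11 \left(-3\right)\right) + 77\right) 141 = \left(\left(55 - 33\right) + 77\right) 141 = \left(22 + 77\right) 141 = 99 \cdot 141 = 13959$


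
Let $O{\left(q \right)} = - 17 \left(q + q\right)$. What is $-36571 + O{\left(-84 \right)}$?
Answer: $-33715$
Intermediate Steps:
$O{\left(q \right)} = - 34 q$ ($O{\left(q \right)} = - 17 \cdot 2 q = - 34 q$)
$-36571 + O{\left(-84 \right)} = -36571 - -2856 = -36571 + 2856 = -33715$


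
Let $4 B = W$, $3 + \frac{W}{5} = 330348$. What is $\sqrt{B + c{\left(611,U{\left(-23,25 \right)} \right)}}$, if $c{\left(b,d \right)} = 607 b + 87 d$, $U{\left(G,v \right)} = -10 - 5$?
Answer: $\frac{\sqrt{3130013}}{2} \approx 884.59$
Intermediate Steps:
$U{\left(G,v \right)} = -15$ ($U{\left(G,v \right)} = -10 - 5 = -15$)
$c{\left(b,d \right)} = 87 d + 607 b$
$W = 1651725$ ($W = -15 + 5 \cdot 330348 = -15 + 1651740 = 1651725$)
$B = \frac{1651725}{4}$ ($B = \frac{1}{4} \cdot 1651725 = \frac{1651725}{4} \approx 4.1293 \cdot 10^{5}$)
$\sqrt{B + c{\left(611,U{\left(-23,25 \right)} \right)}} = \sqrt{\frac{1651725}{4} + \left(87 \left(-15\right) + 607 \cdot 611\right)} = \sqrt{\frac{1651725}{4} + \left(-1305 + 370877\right)} = \sqrt{\frac{1651725}{4} + 369572} = \sqrt{\frac{3130013}{4}} = \frac{\sqrt{3130013}}{2}$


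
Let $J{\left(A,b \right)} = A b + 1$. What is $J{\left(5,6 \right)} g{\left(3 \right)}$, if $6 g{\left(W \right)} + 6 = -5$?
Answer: $- \frac{341}{6} \approx -56.833$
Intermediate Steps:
$g{\left(W \right)} = - \frac{11}{6}$ ($g{\left(W \right)} = -1 + \frac{1}{6} \left(-5\right) = -1 - \frac{5}{6} = - \frac{11}{6}$)
$J{\left(A,b \right)} = 1 + A b$
$J{\left(5,6 \right)} g{\left(3 \right)} = \left(1 + 5 \cdot 6\right) \left(- \frac{11}{6}\right) = \left(1 + 30\right) \left(- \frac{11}{6}\right) = 31 \left(- \frac{11}{6}\right) = - \frac{341}{6}$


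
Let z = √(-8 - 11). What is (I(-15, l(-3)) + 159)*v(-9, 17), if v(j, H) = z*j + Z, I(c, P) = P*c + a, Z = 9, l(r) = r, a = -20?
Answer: 1656 - 1656*I*√19 ≈ 1656.0 - 7218.3*I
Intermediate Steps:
z = I*√19 (z = √(-19) = I*√19 ≈ 4.3589*I)
I(c, P) = -20 + P*c (I(c, P) = P*c - 20 = -20 + P*c)
v(j, H) = 9 + I*j*√19 (v(j, H) = (I*√19)*j + 9 = I*j*√19 + 9 = 9 + I*j*√19)
(I(-15, l(-3)) + 159)*v(-9, 17) = ((-20 - 3*(-15)) + 159)*(9 + I*(-9)*√19) = ((-20 + 45) + 159)*(9 - 9*I*√19) = (25 + 159)*(9 - 9*I*√19) = 184*(9 - 9*I*√19) = 1656 - 1656*I*√19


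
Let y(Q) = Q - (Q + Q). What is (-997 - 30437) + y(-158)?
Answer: -31276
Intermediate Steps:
y(Q) = -Q (y(Q) = Q - 2*Q = -Q)
(-997 - 30437) + y(-158) = (-997 - 30437) - 1*(-158) = -31434 + 158 = -31276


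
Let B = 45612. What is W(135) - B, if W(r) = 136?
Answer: -45476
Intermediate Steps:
W(135) - B = 136 - 1*45612 = 136 - 45612 = -45476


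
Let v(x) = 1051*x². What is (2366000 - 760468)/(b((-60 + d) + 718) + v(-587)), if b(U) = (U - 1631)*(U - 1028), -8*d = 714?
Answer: 25688512/5802077717 ≈ 0.0044275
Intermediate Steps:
d = -357/4 (d = -⅛*714 = -357/4 ≈ -89.250)
b(U) = (-1631 + U)*(-1028 + U)
(2366000 - 760468)/(b((-60 + d) + 718) + v(-587)) = (2366000 - 760468)/((1676668 + ((-60 - 357/4) + 718)² - 2659*((-60 - 357/4) + 718)) + 1051*(-587)²) = 1605532/((1676668 + (-597/4 + 718)² - 2659*(-597/4 + 718)) + 1051*344569) = 1605532/((1676668 + (2275/4)² - 2659*2275/4) + 362142019) = 1605532/((1676668 + 5175625/16 - 6049225/4) + 362142019) = 1605532/(7805413/16 + 362142019) = 1605532/(5802077717/16) = 1605532*(16/5802077717) = 25688512/5802077717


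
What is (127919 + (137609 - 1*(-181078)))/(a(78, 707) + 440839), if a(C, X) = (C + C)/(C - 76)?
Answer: 446606/440917 ≈ 1.0129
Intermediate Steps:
a(C, X) = 2*C/(-76 + C) (a(C, X) = (2*C)/(-76 + C) = 2*C/(-76 + C))
(127919 + (137609 - 1*(-181078)))/(a(78, 707) + 440839) = (127919 + (137609 - 1*(-181078)))/(2*78/(-76 + 78) + 440839) = (127919 + (137609 + 181078))/(2*78/2 + 440839) = (127919 + 318687)/(2*78*(1/2) + 440839) = 446606/(78 + 440839) = 446606/440917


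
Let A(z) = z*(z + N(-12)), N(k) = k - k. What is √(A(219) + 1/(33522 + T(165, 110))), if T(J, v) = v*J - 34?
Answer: √127887193324922/51638 ≈ 219.00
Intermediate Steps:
N(k) = 0
T(J, v) = -34 + J*v (T(J, v) = J*v - 34 = -34 + J*v)
A(z) = z² (A(z) = z*(z + 0) = z*z = z²)
√(A(219) + 1/(33522 + T(165, 110))) = √(219² + 1/(33522 + (-34 + 165*110))) = √(47961 + 1/(33522 + (-34 + 18150))) = √(47961 + 1/(33522 + 18116)) = √(47961 + 1/51638) = √(2476610119/51638) = √127887193324922/51638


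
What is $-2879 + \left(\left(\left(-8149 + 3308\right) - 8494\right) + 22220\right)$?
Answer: $6006$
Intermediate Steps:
$-2879 + \left(\left(\left(-8149 + 3308\right) - 8494\right) + 22220\right) = -2879 + \left(\left(-4841 - 8494\right) + 22220\right) = -2879 + \left(-13335 + 22220\right) = -2879 + 8885 = 6006$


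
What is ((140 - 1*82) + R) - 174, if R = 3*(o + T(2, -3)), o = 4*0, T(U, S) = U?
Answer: -110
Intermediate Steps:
o = 0
R = 6 (R = 3*(0 + 2) = 3*2 = 6)
((140 - 1*82) + R) - 174 = ((140 - 1*82) + 6) - 174 = ((140 - 82) + 6) - 174 = (58 + 6) - 174 = 64 - 174 = -110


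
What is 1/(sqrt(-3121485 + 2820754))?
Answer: -I*sqrt(300731)/300731 ≈ -0.0018235*I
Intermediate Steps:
1/(sqrt(-3121485 + 2820754)) = 1/(sqrt(-300731)) = 1/(I*sqrt(300731)) = -I*sqrt(300731)/300731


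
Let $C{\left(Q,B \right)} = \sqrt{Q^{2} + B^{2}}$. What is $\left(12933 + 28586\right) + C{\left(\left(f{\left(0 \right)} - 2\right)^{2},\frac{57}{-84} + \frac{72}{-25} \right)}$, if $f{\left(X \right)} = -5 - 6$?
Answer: $41519 + \frac{\sqrt{14001095081}}{700} \approx 41688.0$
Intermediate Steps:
$f{\left(X \right)} = -11$ ($f{\left(X \right)} = -5 - 6 = -11$)
$C{\left(Q,B \right)} = \sqrt{B^{2} + Q^{2}}$
$\left(12933 + 28586\right) + C{\left(\left(f{\left(0 \right)} - 2\right)^{2},\frac{57}{-84} + \frac{72}{-25} \right)} = \left(12933 + 28586\right) + \sqrt{\left(\frac{57}{-84} + \frac{72}{-25}\right)^{2} + \left(\left(-11 - 2\right)^{2}\right)^{2}} = 41519 + \sqrt{\left(57 \left(- \frac{1}{84}\right) + 72 \left(- \frac{1}{25}\right)\right)^{2} + \left(\left(-13\right)^{2}\right)^{2}} = 41519 + \sqrt{\left(- \frac{19}{28} - \frac{72}{25}\right)^{2} + 169^{2}} = 41519 + \sqrt{\left(- \frac{2491}{700}\right)^{2} + 28561} = 41519 + \sqrt{\frac{6205081}{490000} + 28561} = 41519 + \sqrt{\frac{14001095081}{490000}} = 41519 + \frac{\sqrt{14001095081}}{700}$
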